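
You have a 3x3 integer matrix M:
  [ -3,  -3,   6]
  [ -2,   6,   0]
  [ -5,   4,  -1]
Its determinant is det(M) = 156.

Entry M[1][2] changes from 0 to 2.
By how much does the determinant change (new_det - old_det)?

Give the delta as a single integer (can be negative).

Cofactor C_12 = 27
Entry delta = 2 - 0 = 2
Det delta = entry_delta * cofactor = 2 * 27 = 54

Answer: 54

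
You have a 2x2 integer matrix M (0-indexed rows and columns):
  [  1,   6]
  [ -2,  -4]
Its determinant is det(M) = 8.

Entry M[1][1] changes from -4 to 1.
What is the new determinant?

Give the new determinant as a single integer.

Answer: 13

Derivation:
det is linear in row 1: changing M[1][1] by delta changes det by delta * cofactor(1,1).
Cofactor C_11 = (-1)^(1+1) * minor(1,1) = 1
Entry delta = 1 - -4 = 5
Det delta = 5 * 1 = 5
New det = 8 + 5 = 13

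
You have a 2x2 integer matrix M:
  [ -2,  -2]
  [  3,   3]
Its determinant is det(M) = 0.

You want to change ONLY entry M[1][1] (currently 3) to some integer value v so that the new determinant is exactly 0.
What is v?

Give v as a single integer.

Answer: 3

Derivation:
det is linear in entry M[1][1]: det = old_det + (v - 3) * C_11
Cofactor C_11 = -2
Want det = 0: 0 + (v - 3) * -2 = 0
  (v - 3) = 0 / -2 = 0
  v = 3 + (0) = 3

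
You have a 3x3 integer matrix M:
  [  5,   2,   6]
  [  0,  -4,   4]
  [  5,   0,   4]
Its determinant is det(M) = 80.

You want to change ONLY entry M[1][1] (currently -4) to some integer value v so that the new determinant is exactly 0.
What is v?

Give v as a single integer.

det is linear in entry M[1][1]: det = old_det + (v - -4) * C_11
Cofactor C_11 = -10
Want det = 0: 80 + (v - -4) * -10 = 0
  (v - -4) = -80 / -10 = 8
  v = -4 + (8) = 4

Answer: 4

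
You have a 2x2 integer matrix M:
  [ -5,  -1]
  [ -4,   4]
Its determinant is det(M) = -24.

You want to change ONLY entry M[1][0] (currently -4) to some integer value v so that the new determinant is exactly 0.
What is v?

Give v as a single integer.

det is linear in entry M[1][0]: det = old_det + (v - -4) * C_10
Cofactor C_10 = 1
Want det = 0: -24 + (v - -4) * 1 = 0
  (v - -4) = 24 / 1 = 24
  v = -4 + (24) = 20

Answer: 20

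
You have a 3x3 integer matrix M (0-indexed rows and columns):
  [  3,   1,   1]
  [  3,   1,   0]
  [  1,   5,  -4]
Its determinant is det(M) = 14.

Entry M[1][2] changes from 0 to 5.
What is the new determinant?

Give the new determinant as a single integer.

Answer: -56

Derivation:
det is linear in row 1: changing M[1][2] by delta changes det by delta * cofactor(1,2).
Cofactor C_12 = (-1)^(1+2) * minor(1,2) = -14
Entry delta = 5 - 0 = 5
Det delta = 5 * -14 = -70
New det = 14 + -70 = -56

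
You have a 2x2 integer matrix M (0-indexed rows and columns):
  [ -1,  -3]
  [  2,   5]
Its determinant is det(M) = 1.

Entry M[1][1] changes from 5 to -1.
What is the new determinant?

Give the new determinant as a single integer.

Answer: 7

Derivation:
det is linear in row 1: changing M[1][1] by delta changes det by delta * cofactor(1,1).
Cofactor C_11 = (-1)^(1+1) * minor(1,1) = -1
Entry delta = -1 - 5 = -6
Det delta = -6 * -1 = 6
New det = 1 + 6 = 7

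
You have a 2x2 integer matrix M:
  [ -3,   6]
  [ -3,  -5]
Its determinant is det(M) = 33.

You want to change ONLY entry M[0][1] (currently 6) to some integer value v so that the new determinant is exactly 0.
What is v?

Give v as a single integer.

Answer: -5

Derivation:
det is linear in entry M[0][1]: det = old_det + (v - 6) * C_01
Cofactor C_01 = 3
Want det = 0: 33 + (v - 6) * 3 = 0
  (v - 6) = -33 / 3 = -11
  v = 6 + (-11) = -5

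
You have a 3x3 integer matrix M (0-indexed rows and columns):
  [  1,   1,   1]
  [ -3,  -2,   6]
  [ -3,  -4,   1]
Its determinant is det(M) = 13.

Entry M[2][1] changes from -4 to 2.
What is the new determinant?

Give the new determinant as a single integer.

Answer: -41

Derivation:
det is linear in row 2: changing M[2][1] by delta changes det by delta * cofactor(2,1).
Cofactor C_21 = (-1)^(2+1) * minor(2,1) = -9
Entry delta = 2 - -4 = 6
Det delta = 6 * -9 = -54
New det = 13 + -54 = -41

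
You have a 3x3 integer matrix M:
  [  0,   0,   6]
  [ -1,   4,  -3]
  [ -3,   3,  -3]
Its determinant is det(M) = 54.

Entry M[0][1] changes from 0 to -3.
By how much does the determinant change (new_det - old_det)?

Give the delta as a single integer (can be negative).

Cofactor C_01 = 6
Entry delta = -3 - 0 = -3
Det delta = entry_delta * cofactor = -3 * 6 = -18

Answer: -18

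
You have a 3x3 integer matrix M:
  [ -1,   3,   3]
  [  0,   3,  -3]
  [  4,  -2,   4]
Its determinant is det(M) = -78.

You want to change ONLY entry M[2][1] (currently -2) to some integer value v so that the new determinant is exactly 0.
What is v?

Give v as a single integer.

det is linear in entry M[2][1]: det = old_det + (v - -2) * C_21
Cofactor C_21 = -3
Want det = 0: -78 + (v - -2) * -3 = 0
  (v - -2) = 78 / -3 = -26
  v = -2 + (-26) = -28

Answer: -28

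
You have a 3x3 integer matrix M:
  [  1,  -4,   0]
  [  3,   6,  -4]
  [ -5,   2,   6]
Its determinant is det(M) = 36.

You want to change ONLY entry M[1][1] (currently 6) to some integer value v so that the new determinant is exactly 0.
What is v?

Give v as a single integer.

det is linear in entry M[1][1]: det = old_det + (v - 6) * C_11
Cofactor C_11 = 6
Want det = 0: 36 + (v - 6) * 6 = 0
  (v - 6) = -36 / 6 = -6
  v = 6 + (-6) = 0

Answer: 0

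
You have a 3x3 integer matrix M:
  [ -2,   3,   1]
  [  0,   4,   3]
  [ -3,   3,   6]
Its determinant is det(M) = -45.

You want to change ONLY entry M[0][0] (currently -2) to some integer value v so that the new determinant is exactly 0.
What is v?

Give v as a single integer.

det is linear in entry M[0][0]: det = old_det + (v - -2) * C_00
Cofactor C_00 = 15
Want det = 0: -45 + (v - -2) * 15 = 0
  (v - -2) = 45 / 15 = 3
  v = -2 + (3) = 1

Answer: 1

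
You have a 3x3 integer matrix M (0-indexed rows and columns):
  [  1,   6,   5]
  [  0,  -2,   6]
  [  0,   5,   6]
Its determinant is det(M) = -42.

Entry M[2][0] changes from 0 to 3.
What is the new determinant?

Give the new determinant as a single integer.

Answer: 96

Derivation:
det is linear in row 2: changing M[2][0] by delta changes det by delta * cofactor(2,0).
Cofactor C_20 = (-1)^(2+0) * minor(2,0) = 46
Entry delta = 3 - 0 = 3
Det delta = 3 * 46 = 138
New det = -42 + 138 = 96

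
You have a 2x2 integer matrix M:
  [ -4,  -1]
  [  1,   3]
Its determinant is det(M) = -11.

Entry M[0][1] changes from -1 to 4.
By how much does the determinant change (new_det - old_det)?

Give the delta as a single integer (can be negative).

Cofactor C_01 = -1
Entry delta = 4 - -1 = 5
Det delta = entry_delta * cofactor = 5 * -1 = -5

Answer: -5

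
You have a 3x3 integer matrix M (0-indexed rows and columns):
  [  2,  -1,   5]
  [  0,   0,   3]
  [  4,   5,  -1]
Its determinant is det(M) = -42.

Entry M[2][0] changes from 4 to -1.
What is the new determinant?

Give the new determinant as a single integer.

det is linear in row 2: changing M[2][0] by delta changes det by delta * cofactor(2,0).
Cofactor C_20 = (-1)^(2+0) * minor(2,0) = -3
Entry delta = -1 - 4 = -5
Det delta = -5 * -3 = 15
New det = -42 + 15 = -27

Answer: -27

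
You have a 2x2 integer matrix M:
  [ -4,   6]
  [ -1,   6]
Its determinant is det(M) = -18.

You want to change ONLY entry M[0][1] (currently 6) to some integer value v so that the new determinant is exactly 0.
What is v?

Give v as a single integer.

det is linear in entry M[0][1]: det = old_det + (v - 6) * C_01
Cofactor C_01 = 1
Want det = 0: -18 + (v - 6) * 1 = 0
  (v - 6) = 18 / 1 = 18
  v = 6 + (18) = 24

Answer: 24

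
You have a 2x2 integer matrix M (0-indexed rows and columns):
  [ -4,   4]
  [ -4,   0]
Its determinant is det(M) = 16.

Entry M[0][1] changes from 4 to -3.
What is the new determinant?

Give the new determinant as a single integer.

det is linear in row 0: changing M[0][1] by delta changes det by delta * cofactor(0,1).
Cofactor C_01 = (-1)^(0+1) * minor(0,1) = 4
Entry delta = -3 - 4 = -7
Det delta = -7 * 4 = -28
New det = 16 + -28 = -12

Answer: -12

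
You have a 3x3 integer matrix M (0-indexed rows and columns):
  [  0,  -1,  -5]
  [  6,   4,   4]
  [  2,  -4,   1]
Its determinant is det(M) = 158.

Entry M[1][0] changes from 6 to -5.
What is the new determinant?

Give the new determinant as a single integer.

det is linear in row 1: changing M[1][0] by delta changes det by delta * cofactor(1,0).
Cofactor C_10 = (-1)^(1+0) * minor(1,0) = 21
Entry delta = -5 - 6 = -11
Det delta = -11 * 21 = -231
New det = 158 + -231 = -73

Answer: -73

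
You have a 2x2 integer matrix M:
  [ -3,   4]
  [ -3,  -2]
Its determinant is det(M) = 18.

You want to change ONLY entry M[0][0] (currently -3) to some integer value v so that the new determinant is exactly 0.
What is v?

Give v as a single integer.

Answer: 6

Derivation:
det is linear in entry M[0][0]: det = old_det + (v - -3) * C_00
Cofactor C_00 = -2
Want det = 0: 18 + (v - -3) * -2 = 0
  (v - -3) = -18 / -2 = 9
  v = -3 + (9) = 6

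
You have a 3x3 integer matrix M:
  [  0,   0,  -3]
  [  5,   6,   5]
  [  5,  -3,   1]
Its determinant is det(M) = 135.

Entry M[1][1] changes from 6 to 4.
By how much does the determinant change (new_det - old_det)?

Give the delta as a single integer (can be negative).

Cofactor C_11 = 15
Entry delta = 4 - 6 = -2
Det delta = entry_delta * cofactor = -2 * 15 = -30

Answer: -30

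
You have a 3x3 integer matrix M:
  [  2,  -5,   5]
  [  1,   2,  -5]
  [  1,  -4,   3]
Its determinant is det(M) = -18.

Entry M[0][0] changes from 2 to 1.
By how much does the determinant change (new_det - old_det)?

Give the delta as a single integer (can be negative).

Answer: 14

Derivation:
Cofactor C_00 = -14
Entry delta = 1 - 2 = -1
Det delta = entry_delta * cofactor = -1 * -14 = 14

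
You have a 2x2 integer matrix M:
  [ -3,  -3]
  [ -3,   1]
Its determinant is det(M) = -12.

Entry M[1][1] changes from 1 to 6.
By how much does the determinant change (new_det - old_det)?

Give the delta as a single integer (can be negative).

Answer: -15

Derivation:
Cofactor C_11 = -3
Entry delta = 6 - 1 = 5
Det delta = entry_delta * cofactor = 5 * -3 = -15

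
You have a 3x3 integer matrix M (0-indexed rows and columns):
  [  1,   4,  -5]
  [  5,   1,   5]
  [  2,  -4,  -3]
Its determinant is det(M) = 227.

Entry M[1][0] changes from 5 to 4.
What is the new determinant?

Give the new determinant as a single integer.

Answer: 195

Derivation:
det is linear in row 1: changing M[1][0] by delta changes det by delta * cofactor(1,0).
Cofactor C_10 = (-1)^(1+0) * minor(1,0) = 32
Entry delta = 4 - 5 = -1
Det delta = -1 * 32 = -32
New det = 227 + -32 = 195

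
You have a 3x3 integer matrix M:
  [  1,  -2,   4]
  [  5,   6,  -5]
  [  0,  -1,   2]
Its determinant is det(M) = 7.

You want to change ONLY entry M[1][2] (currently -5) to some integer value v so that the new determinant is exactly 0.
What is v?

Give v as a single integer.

det is linear in entry M[1][2]: det = old_det + (v - -5) * C_12
Cofactor C_12 = 1
Want det = 0: 7 + (v - -5) * 1 = 0
  (v - -5) = -7 / 1 = -7
  v = -5 + (-7) = -12

Answer: -12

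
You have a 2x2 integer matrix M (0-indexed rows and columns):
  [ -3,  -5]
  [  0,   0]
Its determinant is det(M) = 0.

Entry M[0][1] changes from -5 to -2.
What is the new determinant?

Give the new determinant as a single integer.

det is linear in row 0: changing M[0][1] by delta changes det by delta * cofactor(0,1).
Cofactor C_01 = (-1)^(0+1) * minor(0,1) = 0
Entry delta = -2 - -5 = 3
Det delta = 3 * 0 = 0
New det = 0 + 0 = 0

Answer: 0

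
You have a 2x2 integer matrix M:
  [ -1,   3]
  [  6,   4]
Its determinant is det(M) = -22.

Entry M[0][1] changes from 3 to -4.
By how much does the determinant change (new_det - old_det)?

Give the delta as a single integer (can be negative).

Cofactor C_01 = -6
Entry delta = -4 - 3 = -7
Det delta = entry_delta * cofactor = -7 * -6 = 42

Answer: 42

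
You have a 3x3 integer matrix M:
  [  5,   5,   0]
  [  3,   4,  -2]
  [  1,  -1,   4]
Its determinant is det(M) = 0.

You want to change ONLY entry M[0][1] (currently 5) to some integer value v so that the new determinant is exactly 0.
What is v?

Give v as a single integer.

det is linear in entry M[0][1]: det = old_det + (v - 5) * C_01
Cofactor C_01 = -14
Want det = 0: 0 + (v - 5) * -14 = 0
  (v - 5) = 0 / -14 = 0
  v = 5 + (0) = 5

Answer: 5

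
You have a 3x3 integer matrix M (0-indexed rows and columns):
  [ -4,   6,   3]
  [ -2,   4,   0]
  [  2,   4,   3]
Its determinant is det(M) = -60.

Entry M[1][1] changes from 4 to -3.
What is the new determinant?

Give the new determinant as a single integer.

det is linear in row 1: changing M[1][1] by delta changes det by delta * cofactor(1,1).
Cofactor C_11 = (-1)^(1+1) * minor(1,1) = -18
Entry delta = -3 - 4 = -7
Det delta = -7 * -18 = 126
New det = -60 + 126 = 66

Answer: 66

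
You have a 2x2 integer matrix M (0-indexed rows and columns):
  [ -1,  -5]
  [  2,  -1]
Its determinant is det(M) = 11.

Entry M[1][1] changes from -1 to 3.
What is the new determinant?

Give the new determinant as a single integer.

det is linear in row 1: changing M[1][1] by delta changes det by delta * cofactor(1,1).
Cofactor C_11 = (-1)^(1+1) * minor(1,1) = -1
Entry delta = 3 - -1 = 4
Det delta = 4 * -1 = -4
New det = 11 + -4 = 7

Answer: 7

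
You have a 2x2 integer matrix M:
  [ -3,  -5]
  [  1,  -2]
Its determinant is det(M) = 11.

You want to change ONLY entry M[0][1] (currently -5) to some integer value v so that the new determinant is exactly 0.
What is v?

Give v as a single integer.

det is linear in entry M[0][1]: det = old_det + (v - -5) * C_01
Cofactor C_01 = -1
Want det = 0: 11 + (v - -5) * -1 = 0
  (v - -5) = -11 / -1 = 11
  v = -5 + (11) = 6

Answer: 6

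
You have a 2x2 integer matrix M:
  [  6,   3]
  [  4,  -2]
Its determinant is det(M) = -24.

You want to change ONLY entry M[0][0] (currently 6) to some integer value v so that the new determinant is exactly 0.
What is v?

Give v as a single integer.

Answer: -6

Derivation:
det is linear in entry M[0][0]: det = old_det + (v - 6) * C_00
Cofactor C_00 = -2
Want det = 0: -24 + (v - 6) * -2 = 0
  (v - 6) = 24 / -2 = -12
  v = 6 + (-12) = -6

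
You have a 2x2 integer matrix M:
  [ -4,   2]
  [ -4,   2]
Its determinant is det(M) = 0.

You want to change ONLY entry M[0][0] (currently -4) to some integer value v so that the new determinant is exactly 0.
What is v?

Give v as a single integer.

Answer: -4

Derivation:
det is linear in entry M[0][0]: det = old_det + (v - -4) * C_00
Cofactor C_00 = 2
Want det = 0: 0 + (v - -4) * 2 = 0
  (v - -4) = 0 / 2 = 0
  v = -4 + (0) = -4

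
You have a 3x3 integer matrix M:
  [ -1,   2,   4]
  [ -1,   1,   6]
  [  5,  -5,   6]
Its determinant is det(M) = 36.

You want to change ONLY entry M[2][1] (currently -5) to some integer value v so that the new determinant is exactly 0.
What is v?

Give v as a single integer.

det is linear in entry M[2][1]: det = old_det + (v - -5) * C_21
Cofactor C_21 = 2
Want det = 0: 36 + (v - -5) * 2 = 0
  (v - -5) = -36 / 2 = -18
  v = -5 + (-18) = -23

Answer: -23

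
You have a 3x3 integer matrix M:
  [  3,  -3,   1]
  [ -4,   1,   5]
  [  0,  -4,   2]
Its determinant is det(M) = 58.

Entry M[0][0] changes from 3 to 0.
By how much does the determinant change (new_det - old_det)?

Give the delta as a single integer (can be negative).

Cofactor C_00 = 22
Entry delta = 0 - 3 = -3
Det delta = entry_delta * cofactor = -3 * 22 = -66

Answer: -66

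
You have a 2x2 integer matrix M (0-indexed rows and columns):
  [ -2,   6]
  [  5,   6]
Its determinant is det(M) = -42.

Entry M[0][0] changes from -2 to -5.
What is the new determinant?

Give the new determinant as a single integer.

det is linear in row 0: changing M[0][0] by delta changes det by delta * cofactor(0,0).
Cofactor C_00 = (-1)^(0+0) * minor(0,0) = 6
Entry delta = -5 - -2 = -3
Det delta = -3 * 6 = -18
New det = -42 + -18 = -60

Answer: -60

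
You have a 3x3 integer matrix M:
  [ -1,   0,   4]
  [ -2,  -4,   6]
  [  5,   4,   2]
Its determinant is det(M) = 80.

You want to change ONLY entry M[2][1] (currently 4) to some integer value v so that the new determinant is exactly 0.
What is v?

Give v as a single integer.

det is linear in entry M[2][1]: det = old_det + (v - 4) * C_21
Cofactor C_21 = -2
Want det = 0: 80 + (v - 4) * -2 = 0
  (v - 4) = -80 / -2 = 40
  v = 4 + (40) = 44

Answer: 44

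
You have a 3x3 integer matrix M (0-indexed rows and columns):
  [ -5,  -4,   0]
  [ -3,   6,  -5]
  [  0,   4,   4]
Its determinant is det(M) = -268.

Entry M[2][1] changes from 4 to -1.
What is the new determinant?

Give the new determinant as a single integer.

det is linear in row 2: changing M[2][1] by delta changes det by delta * cofactor(2,1).
Cofactor C_21 = (-1)^(2+1) * minor(2,1) = -25
Entry delta = -1 - 4 = -5
Det delta = -5 * -25 = 125
New det = -268 + 125 = -143

Answer: -143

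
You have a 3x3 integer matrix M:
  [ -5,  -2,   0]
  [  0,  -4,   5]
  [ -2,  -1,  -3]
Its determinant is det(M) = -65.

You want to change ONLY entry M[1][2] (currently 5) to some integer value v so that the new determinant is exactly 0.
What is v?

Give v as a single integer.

det is linear in entry M[1][2]: det = old_det + (v - 5) * C_12
Cofactor C_12 = -1
Want det = 0: -65 + (v - 5) * -1 = 0
  (v - 5) = 65 / -1 = -65
  v = 5 + (-65) = -60

Answer: -60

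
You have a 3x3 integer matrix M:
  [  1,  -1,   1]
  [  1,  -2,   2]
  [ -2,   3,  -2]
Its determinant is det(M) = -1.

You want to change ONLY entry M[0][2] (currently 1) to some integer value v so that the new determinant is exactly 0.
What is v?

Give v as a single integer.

det is linear in entry M[0][2]: det = old_det + (v - 1) * C_02
Cofactor C_02 = -1
Want det = 0: -1 + (v - 1) * -1 = 0
  (v - 1) = 1 / -1 = -1
  v = 1 + (-1) = 0

Answer: 0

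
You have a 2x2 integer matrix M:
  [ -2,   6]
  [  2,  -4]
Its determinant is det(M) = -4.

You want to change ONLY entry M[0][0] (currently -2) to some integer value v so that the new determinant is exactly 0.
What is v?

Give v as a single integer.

det is linear in entry M[0][0]: det = old_det + (v - -2) * C_00
Cofactor C_00 = -4
Want det = 0: -4 + (v - -2) * -4 = 0
  (v - -2) = 4 / -4 = -1
  v = -2 + (-1) = -3

Answer: -3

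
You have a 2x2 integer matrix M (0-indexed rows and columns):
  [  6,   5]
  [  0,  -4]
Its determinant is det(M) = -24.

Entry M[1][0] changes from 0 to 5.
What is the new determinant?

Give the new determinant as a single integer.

det is linear in row 1: changing M[1][0] by delta changes det by delta * cofactor(1,0).
Cofactor C_10 = (-1)^(1+0) * minor(1,0) = -5
Entry delta = 5 - 0 = 5
Det delta = 5 * -5 = -25
New det = -24 + -25 = -49

Answer: -49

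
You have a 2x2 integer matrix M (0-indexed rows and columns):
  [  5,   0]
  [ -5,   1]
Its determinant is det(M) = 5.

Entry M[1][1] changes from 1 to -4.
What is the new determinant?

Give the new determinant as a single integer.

det is linear in row 1: changing M[1][1] by delta changes det by delta * cofactor(1,1).
Cofactor C_11 = (-1)^(1+1) * minor(1,1) = 5
Entry delta = -4 - 1 = -5
Det delta = -5 * 5 = -25
New det = 5 + -25 = -20

Answer: -20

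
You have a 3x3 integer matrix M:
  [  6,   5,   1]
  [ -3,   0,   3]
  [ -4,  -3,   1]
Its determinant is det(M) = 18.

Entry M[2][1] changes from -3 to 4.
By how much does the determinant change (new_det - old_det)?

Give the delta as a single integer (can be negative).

Answer: -147

Derivation:
Cofactor C_21 = -21
Entry delta = 4 - -3 = 7
Det delta = entry_delta * cofactor = 7 * -21 = -147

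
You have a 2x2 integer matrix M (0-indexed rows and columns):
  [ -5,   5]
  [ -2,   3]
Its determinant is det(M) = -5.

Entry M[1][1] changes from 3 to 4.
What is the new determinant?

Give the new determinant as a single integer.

Answer: -10

Derivation:
det is linear in row 1: changing M[1][1] by delta changes det by delta * cofactor(1,1).
Cofactor C_11 = (-1)^(1+1) * minor(1,1) = -5
Entry delta = 4 - 3 = 1
Det delta = 1 * -5 = -5
New det = -5 + -5 = -10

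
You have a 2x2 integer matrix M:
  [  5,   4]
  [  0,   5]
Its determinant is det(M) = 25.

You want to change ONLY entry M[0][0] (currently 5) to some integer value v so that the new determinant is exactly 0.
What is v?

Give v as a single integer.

Answer: 0

Derivation:
det is linear in entry M[0][0]: det = old_det + (v - 5) * C_00
Cofactor C_00 = 5
Want det = 0: 25 + (v - 5) * 5 = 0
  (v - 5) = -25 / 5 = -5
  v = 5 + (-5) = 0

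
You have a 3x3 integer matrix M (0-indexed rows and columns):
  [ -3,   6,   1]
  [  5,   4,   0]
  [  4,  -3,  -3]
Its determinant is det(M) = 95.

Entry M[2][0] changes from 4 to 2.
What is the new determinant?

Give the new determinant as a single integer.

det is linear in row 2: changing M[2][0] by delta changes det by delta * cofactor(2,0).
Cofactor C_20 = (-1)^(2+0) * minor(2,0) = -4
Entry delta = 2 - 4 = -2
Det delta = -2 * -4 = 8
New det = 95 + 8 = 103

Answer: 103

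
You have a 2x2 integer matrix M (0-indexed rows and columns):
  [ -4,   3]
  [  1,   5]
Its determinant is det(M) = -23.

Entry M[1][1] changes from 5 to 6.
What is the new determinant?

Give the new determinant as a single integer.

Answer: -27

Derivation:
det is linear in row 1: changing M[1][1] by delta changes det by delta * cofactor(1,1).
Cofactor C_11 = (-1)^(1+1) * minor(1,1) = -4
Entry delta = 6 - 5 = 1
Det delta = 1 * -4 = -4
New det = -23 + -4 = -27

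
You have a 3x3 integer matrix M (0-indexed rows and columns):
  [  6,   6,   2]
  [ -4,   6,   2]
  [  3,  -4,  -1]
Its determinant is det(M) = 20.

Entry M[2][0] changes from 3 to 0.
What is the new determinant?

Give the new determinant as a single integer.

det is linear in row 2: changing M[2][0] by delta changes det by delta * cofactor(2,0).
Cofactor C_20 = (-1)^(2+0) * minor(2,0) = 0
Entry delta = 0 - 3 = -3
Det delta = -3 * 0 = 0
New det = 20 + 0 = 20

Answer: 20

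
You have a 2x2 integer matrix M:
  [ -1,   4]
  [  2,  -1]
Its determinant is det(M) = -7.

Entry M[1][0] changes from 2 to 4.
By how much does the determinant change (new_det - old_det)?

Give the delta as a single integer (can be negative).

Cofactor C_10 = -4
Entry delta = 4 - 2 = 2
Det delta = entry_delta * cofactor = 2 * -4 = -8

Answer: -8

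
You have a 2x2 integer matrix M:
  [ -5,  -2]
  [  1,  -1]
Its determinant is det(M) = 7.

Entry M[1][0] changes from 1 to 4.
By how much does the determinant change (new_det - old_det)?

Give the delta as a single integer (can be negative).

Answer: 6

Derivation:
Cofactor C_10 = 2
Entry delta = 4 - 1 = 3
Det delta = entry_delta * cofactor = 3 * 2 = 6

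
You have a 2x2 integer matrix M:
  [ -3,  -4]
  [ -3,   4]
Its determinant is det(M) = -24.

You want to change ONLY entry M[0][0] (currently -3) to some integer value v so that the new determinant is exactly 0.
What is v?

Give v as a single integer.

Answer: 3

Derivation:
det is linear in entry M[0][0]: det = old_det + (v - -3) * C_00
Cofactor C_00 = 4
Want det = 0: -24 + (v - -3) * 4 = 0
  (v - -3) = 24 / 4 = 6
  v = -3 + (6) = 3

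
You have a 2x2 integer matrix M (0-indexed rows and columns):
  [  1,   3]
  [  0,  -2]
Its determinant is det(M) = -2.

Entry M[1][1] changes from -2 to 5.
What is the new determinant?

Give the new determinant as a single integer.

det is linear in row 1: changing M[1][1] by delta changes det by delta * cofactor(1,1).
Cofactor C_11 = (-1)^(1+1) * minor(1,1) = 1
Entry delta = 5 - -2 = 7
Det delta = 7 * 1 = 7
New det = -2 + 7 = 5

Answer: 5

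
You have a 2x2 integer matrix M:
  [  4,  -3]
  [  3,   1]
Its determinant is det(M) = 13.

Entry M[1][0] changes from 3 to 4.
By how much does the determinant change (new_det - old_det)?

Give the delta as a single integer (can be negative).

Answer: 3

Derivation:
Cofactor C_10 = 3
Entry delta = 4 - 3 = 1
Det delta = entry_delta * cofactor = 1 * 3 = 3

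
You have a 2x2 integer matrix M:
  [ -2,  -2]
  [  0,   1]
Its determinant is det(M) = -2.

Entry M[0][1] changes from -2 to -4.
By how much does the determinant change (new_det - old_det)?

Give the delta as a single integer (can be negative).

Answer: 0

Derivation:
Cofactor C_01 = 0
Entry delta = -4 - -2 = -2
Det delta = entry_delta * cofactor = -2 * 0 = 0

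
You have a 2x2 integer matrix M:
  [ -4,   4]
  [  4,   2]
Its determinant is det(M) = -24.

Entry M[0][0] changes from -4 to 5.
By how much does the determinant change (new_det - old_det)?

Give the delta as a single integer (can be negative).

Cofactor C_00 = 2
Entry delta = 5 - -4 = 9
Det delta = entry_delta * cofactor = 9 * 2 = 18

Answer: 18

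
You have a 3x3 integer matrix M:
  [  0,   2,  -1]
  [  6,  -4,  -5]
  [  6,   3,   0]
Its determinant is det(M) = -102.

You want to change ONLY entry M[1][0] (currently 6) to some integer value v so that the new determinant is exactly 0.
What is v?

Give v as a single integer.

det is linear in entry M[1][0]: det = old_det + (v - 6) * C_10
Cofactor C_10 = -3
Want det = 0: -102 + (v - 6) * -3 = 0
  (v - 6) = 102 / -3 = -34
  v = 6 + (-34) = -28

Answer: -28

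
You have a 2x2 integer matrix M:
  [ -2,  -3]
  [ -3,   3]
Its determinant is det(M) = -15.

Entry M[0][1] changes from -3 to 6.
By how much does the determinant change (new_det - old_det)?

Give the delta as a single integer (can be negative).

Cofactor C_01 = 3
Entry delta = 6 - -3 = 9
Det delta = entry_delta * cofactor = 9 * 3 = 27

Answer: 27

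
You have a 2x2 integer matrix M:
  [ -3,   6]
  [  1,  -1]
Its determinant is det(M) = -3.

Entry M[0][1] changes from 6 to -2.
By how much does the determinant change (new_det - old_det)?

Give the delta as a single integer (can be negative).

Answer: 8

Derivation:
Cofactor C_01 = -1
Entry delta = -2 - 6 = -8
Det delta = entry_delta * cofactor = -8 * -1 = 8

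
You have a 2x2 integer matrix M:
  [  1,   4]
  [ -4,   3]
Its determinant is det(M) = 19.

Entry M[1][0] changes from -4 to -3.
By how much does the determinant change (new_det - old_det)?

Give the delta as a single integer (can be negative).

Answer: -4

Derivation:
Cofactor C_10 = -4
Entry delta = -3 - -4 = 1
Det delta = entry_delta * cofactor = 1 * -4 = -4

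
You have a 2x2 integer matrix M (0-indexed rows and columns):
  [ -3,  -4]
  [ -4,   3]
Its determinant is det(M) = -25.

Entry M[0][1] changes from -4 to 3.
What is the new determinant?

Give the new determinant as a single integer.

det is linear in row 0: changing M[0][1] by delta changes det by delta * cofactor(0,1).
Cofactor C_01 = (-1)^(0+1) * minor(0,1) = 4
Entry delta = 3 - -4 = 7
Det delta = 7 * 4 = 28
New det = -25 + 28 = 3

Answer: 3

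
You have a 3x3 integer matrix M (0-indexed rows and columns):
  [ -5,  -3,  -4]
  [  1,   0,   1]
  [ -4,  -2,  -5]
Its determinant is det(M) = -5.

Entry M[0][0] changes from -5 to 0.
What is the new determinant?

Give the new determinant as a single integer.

Answer: 5

Derivation:
det is linear in row 0: changing M[0][0] by delta changes det by delta * cofactor(0,0).
Cofactor C_00 = (-1)^(0+0) * minor(0,0) = 2
Entry delta = 0 - -5 = 5
Det delta = 5 * 2 = 10
New det = -5 + 10 = 5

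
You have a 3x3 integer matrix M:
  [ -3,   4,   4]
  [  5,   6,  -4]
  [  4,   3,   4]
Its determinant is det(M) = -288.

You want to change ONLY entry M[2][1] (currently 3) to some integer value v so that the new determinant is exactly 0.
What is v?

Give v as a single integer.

det is linear in entry M[2][1]: det = old_det + (v - 3) * C_21
Cofactor C_21 = 8
Want det = 0: -288 + (v - 3) * 8 = 0
  (v - 3) = 288 / 8 = 36
  v = 3 + (36) = 39

Answer: 39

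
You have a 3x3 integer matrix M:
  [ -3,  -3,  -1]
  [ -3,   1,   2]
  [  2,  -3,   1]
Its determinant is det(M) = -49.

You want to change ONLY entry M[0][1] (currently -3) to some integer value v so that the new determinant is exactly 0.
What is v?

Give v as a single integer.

det is linear in entry M[0][1]: det = old_det + (v - -3) * C_01
Cofactor C_01 = 7
Want det = 0: -49 + (v - -3) * 7 = 0
  (v - -3) = 49 / 7 = 7
  v = -3 + (7) = 4

Answer: 4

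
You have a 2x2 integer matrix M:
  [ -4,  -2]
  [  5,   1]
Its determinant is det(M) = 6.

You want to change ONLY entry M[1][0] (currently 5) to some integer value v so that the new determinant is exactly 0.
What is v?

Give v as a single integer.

Answer: 2

Derivation:
det is linear in entry M[1][0]: det = old_det + (v - 5) * C_10
Cofactor C_10 = 2
Want det = 0: 6 + (v - 5) * 2 = 0
  (v - 5) = -6 / 2 = -3
  v = 5 + (-3) = 2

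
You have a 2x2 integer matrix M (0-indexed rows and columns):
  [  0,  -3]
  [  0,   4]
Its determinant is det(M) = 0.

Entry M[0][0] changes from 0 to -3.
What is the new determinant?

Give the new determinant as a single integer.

Answer: -12

Derivation:
det is linear in row 0: changing M[0][0] by delta changes det by delta * cofactor(0,0).
Cofactor C_00 = (-1)^(0+0) * minor(0,0) = 4
Entry delta = -3 - 0 = -3
Det delta = -3 * 4 = -12
New det = 0 + -12 = -12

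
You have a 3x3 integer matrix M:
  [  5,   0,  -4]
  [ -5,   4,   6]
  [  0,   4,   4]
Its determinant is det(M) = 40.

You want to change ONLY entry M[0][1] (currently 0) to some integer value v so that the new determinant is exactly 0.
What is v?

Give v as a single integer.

Answer: -2

Derivation:
det is linear in entry M[0][1]: det = old_det + (v - 0) * C_01
Cofactor C_01 = 20
Want det = 0: 40 + (v - 0) * 20 = 0
  (v - 0) = -40 / 20 = -2
  v = 0 + (-2) = -2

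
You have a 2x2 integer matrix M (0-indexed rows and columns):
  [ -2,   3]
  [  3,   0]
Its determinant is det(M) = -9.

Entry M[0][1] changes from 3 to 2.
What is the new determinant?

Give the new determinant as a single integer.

det is linear in row 0: changing M[0][1] by delta changes det by delta * cofactor(0,1).
Cofactor C_01 = (-1)^(0+1) * minor(0,1) = -3
Entry delta = 2 - 3 = -1
Det delta = -1 * -3 = 3
New det = -9 + 3 = -6

Answer: -6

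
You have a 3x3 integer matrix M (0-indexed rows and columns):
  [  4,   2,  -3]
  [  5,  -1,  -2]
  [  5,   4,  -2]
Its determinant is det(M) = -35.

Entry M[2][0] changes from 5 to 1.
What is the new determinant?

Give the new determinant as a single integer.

det is linear in row 2: changing M[2][0] by delta changes det by delta * cofactor(2,0).
Cofactor C_20 = (-1)^(2+0) * minor(2,0) = -7
Entry delta = 1 - 5 = -4
Det delta = -4 * -7 = 28
New det = -35 + 28 = -7

Answer: -7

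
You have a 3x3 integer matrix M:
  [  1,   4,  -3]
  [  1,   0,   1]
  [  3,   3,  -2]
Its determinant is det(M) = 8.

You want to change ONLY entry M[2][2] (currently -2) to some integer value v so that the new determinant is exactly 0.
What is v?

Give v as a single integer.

det is linear in entry M[2][2]: det = old_det + (v - -2) * C_22
Cofactor C_22 = -4
Want det = 0: 8 + (v - -2) * -4 = 0
  (v - -2) = -8 / -4 = 2
  v = -2 + (2) = 0

Answer: 0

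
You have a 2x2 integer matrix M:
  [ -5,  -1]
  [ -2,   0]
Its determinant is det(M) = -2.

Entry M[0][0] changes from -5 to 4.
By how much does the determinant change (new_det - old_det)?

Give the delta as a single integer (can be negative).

Answer: 0

Derivation:
Cofactor C_00 = 0
Entry delta = 4 - -5 = 9
Det delta = entry_delta * cofactor = 9 * 0 = 0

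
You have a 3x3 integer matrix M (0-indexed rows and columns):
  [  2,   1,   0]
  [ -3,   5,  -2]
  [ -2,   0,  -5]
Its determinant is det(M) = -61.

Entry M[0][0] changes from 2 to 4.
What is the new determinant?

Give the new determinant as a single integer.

Answer: -111

Derivation:
det is linear in row 0: changing M[0][0] by delta changes det by delta * cofactor(0,0).
Cofactor C_00 = (-1)^(0+0) * minor(0,0) = -25
Entry delta = 4 - 2 = 2
Det delta = 2 * -25 = -50
New det = -61 + -50 = -111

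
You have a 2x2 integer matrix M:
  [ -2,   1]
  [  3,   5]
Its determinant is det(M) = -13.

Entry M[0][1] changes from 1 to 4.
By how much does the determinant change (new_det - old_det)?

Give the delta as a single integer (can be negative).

Answer: -9

Derivation:
Cofactor C_01 = -3
Entry delta = 4 - 1 = 3
Det delta = entry_delta * cofactor = 3 * -3 = -9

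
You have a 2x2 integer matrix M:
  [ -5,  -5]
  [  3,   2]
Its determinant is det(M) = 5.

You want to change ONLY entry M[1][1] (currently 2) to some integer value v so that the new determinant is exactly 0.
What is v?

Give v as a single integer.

Answer: 3

Derivation:
det is linear in entry M[1][1]: det = old_det + (v - 2) * C_11
Cofactor C_11 = -5
Want det = 0: 5 + (v - 2) * -5 = 0
  (v - 2) = -5 / -5 = 1
  v = 2 + (1) = 3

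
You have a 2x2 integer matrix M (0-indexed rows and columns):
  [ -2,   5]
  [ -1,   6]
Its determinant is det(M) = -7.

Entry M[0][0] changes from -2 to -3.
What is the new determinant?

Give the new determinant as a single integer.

det is linear in row 0: changing M[0][0] by delta changes det by delta * cofactor(0,0).
Cofactor C_00 = (-1)^(0+0) * minor(0,0) = 6
Entry delta = -3 - -2 = -1
Det delta = -1 * 6 = -6
New det = -7 + -6 = -13

Answer: -13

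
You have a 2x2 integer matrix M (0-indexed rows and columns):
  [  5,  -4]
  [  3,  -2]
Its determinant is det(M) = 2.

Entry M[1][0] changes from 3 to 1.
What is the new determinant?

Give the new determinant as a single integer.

det is linear in row 1: changing M[1][0] by delta changes det by delta * cofactor(1,0).
Cofactor C_10 = (-1)^(1+0) * minor(1,0) = 4
Entry delta = 1 - 3 = -2
Det delta = -2 * 4 = -8
New det = 2 + -8 = -6

Answer: -6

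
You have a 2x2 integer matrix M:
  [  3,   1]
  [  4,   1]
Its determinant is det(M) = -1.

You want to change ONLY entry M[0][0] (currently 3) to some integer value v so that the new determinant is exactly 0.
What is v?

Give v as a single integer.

Answer: 4

Derivation:
det is linear in entry M[0][0]: det = old_det + (v - 3) * C_00
Cofactor C_00 = 1
Want det = 0: -1 + (v - 3) * 1 = 0
  (v - 3) = 1 / 1 = 1
  v = 3 + (1) = 4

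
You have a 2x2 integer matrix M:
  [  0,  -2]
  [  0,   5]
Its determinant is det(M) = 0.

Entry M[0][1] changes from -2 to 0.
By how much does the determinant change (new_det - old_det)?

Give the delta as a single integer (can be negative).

Cofactor C_01 = 0
Entry delta = 0 - -2 = 2
Det delta = entry_delta * cofactor = 2 * 0 = 0

Answer: 0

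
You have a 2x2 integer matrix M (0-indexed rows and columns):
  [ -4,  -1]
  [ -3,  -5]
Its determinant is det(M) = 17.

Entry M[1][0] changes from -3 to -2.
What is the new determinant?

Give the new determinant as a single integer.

Answer: 18

Derivation:
det is linear in row 1: changing M[1][0] by delta changes det by delta * cofactor(1,0).
Cofactor C_10 = (-1)^(1+0) * minor(1,0) = 1
Entry delta = -2 - -3 = 1
Det delta = 1 * 1 = 1
New det = 17 + 1 = 18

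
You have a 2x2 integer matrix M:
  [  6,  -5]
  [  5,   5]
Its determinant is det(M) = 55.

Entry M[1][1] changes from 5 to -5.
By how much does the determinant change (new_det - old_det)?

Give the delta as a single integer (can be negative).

Answer: -60

Derivation:
Cofactor C_11 = 6
Entry delta = -5 - 5 = -10
Det delta = entry_delta * cofactor = -10 * 6 = -60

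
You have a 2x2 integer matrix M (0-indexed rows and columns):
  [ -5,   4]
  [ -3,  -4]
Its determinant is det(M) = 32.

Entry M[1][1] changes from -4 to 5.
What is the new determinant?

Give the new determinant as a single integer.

Answer: -13

Derivation:
det is linear in row 1: changing M[1][1] by delta changes det by delta * cofactor(1,1).
Cofactor C_11 = (-1)^(1+1) * minor(1,1) = -5
Entry delta = 5 - -4 = 9
Det delta = 9 * -5 = -45
New det = 32 + -45 = -13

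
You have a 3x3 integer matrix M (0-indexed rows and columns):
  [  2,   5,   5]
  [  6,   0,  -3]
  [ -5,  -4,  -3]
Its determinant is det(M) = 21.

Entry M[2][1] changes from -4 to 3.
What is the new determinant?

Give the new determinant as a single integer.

Answer: 273

Derivation:
det is linear in row 2: changing M[2][1] by delta changes det by delta * cofactor(2,1).
Cofactor C_21 = (-1)^(2+1) * minor(2,1) = 36
Entry delta = 3 - -4 = 7
Det delta = 7 * 36 = 252
New det = 21 + 252 = 273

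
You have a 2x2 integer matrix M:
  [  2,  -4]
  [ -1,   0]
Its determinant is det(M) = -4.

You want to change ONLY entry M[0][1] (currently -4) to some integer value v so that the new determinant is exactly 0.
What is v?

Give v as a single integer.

Answer: 0

Derivation:
det is linear in entry M[0][1]: det = old_det + (v - -4) * C_01
Cofactor C_01 = 1
Want det = 0: -4 + (v - -4) * 1 = 0
  (v - -4) = 4 / 1 = 4
  v = -4 + (4) = 0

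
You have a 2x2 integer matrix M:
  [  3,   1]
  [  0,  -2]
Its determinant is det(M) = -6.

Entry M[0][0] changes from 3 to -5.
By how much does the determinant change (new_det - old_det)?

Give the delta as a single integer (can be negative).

Answer: 16

Derivation:
Cofactor C_00 = -2
Entry delta = -5 - 3 = -8
Det delta = entry_delta * cofactor = -8 * -2 = 16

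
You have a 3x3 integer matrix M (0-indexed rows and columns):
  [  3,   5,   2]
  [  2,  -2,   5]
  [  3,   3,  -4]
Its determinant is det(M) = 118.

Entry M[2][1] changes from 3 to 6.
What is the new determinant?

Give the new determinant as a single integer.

det is linear in row 2: changing M[2][1] by delta changes det by delta * cofactor(2,1).
Cofactor C_21 = (-1)^(2+1) * minor(2,1) = -11
Entry delta = 6 - 3 = 3
Det delta = 3 * -11 = -33
New det = 118 + -33 = 85

Answer: 85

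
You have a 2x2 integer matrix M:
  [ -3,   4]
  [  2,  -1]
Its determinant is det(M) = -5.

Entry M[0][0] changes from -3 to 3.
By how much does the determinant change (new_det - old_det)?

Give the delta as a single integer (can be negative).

Cofactor C_00 = -1
Entry delta = 3 - -3 = 6
Det delta = entry_delta * cofactor = 6 * -1 = -6

Answer: -6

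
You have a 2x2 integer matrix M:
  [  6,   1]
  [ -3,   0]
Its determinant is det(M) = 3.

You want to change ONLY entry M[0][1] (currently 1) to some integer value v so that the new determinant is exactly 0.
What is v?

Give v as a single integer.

det is linear in entry M[0][1]: det = old_det + (v - 1) * C_01
Cofactor C_01 = 3
Want det = 0: 3 + (v - 1) * 3 = 0
  (v - 1) = -3 / 3 = -1
  v = 1 + (-1) = 0

Answer: 0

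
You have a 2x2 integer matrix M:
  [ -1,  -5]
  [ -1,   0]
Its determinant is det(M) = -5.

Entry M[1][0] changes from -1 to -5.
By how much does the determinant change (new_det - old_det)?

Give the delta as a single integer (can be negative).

Answer: -20

Derivation:
Cofactor C_10 = 5
Entry delta = -5 - -1 = -4
Det delta = entry_delta * cofactor = -4 * 5 = -20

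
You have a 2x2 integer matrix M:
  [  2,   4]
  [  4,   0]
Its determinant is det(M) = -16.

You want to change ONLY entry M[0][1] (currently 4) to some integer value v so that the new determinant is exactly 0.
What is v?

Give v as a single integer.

det is linear in entry M[0][1]: det = old_det + (v - 4) * C_01
Cofactor C_01 = -4
Want det = 0: -16 + (v - 4) * -4 = 0
  (v - 4) = 16 / -4 = -4
  v = 4 + (-4) = 0

Answer: 0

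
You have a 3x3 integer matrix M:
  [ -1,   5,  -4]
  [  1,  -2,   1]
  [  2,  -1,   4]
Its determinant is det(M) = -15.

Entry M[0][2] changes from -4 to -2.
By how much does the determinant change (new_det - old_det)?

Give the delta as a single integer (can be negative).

Answer: 6

Derivation:
Cofactor C_02 = 3
Entry delta = -2 - -4 = 2
Det delta = entry_delta * cofactor = 2 * 3 = 6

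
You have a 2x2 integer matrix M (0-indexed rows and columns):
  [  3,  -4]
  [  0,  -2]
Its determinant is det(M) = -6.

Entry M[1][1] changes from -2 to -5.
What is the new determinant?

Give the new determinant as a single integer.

det is linear in row 1: changing M[1][1] by delta changes det by delta * cofactor(1,1).
Cofactor C_11 = (-1)^(1+1) * minor(1,1) = 3
Entry delta = -5 - -2 = -3
Det delta = -3 * 3 = -9
New det = -6 + -9 = -15

Answer: -15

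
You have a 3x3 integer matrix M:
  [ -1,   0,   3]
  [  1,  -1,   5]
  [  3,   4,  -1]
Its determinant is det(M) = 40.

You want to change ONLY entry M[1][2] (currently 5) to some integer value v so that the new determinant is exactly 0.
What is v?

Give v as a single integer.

det is linear in entry M[1][2]: det = old_det + (v - 5) * C_12
Cofactor C_12 = 4
Want det = 0: 40 + (v - 5) * 4 = 0
  (v - 5) = -40 / 4 = -10
  v = 5 + (-10) = -5

Answer: -5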